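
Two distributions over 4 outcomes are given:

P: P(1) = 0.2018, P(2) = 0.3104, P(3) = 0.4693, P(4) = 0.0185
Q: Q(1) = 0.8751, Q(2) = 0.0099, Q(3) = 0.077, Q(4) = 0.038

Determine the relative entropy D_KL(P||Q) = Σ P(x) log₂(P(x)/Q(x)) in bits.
2.3203 bits

D_KL(P||Q) = Σ P(x) log₂(P(x)/Q(x))

Computing term by term:
  P(1)·log₂(P(1)/Q(1)) = 0.2018·log₂(0.2018/0.8751) = -0.42711
  P(2)·log₂(P(2)/Q(2)) = 0.3104·log₂(0.3104/0.0099) = 1.54286
  P(3)·log₂(P(3)/Q(3)) = 0.4693·log₂(0.4693/0.077) = 1.22374
  P(4)·log₂(P(4)/Q(4)) = 0.0185·log₂(0.0185/0.038) = -0.01921

D_KL(P||Q) = -0.42711 + 1.54286 + 1.22374 - 0.01921 = 2.32028 ≈ 2.3203 bits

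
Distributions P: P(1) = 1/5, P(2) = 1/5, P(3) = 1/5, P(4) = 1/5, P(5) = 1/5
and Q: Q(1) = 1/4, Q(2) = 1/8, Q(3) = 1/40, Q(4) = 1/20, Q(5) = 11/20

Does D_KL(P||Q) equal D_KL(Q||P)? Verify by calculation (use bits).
D_KL(P||Q) = 0.7793 bits, D_KL(Q||P) = 0.6234 bits. No — D_KL(P||Q) ≠ D_KL(Q||P) for this pair.

D_KL(P||Q) = Σ P(x) log₂(P(x)/Q(x))

Computing term by term:
  P(1)·log₂(P(1)/Q(1)) = (1/5)·log₂((1/5)/(1/4)) = -0.06439
  P(2)·log₂(P(2)/Q(2)) = (1/5)·log₂((1/5)/(1/8)) = 0.13561
  P(3)·log₂(P(3)/Q(3)) = (1/5)·log₂((1/5)/(1/40)) = 0.60000
  P(4)·log₂(P(4)/Q(4)) = (1/5)·log₂((1/5)/(1/20)) = 0.40000
  P(5)·log₂(P(5)/Q(5)) = (1/5)·log₂((1/5)/(11/20)) = -0.29189

D_KL(P||Q) = -0.06439 + 0.13561 + 0.60000 + 0.40000 - 0.29189 = 0.77933 ≈ 0.7793 bits

D_KL(Q||P) = Σ Q(x) log₂(Q(x)/P(x))

Computing term by term:
  Q(1)·log₂(Q(1)/P(1)) = (1/4)·log₂((1/4)/(1/5)) = 0.08048
  Q(2)·log₂(Q(2)/P(2)) = (1/8)·log₂((1/8)/(1/5)) = -0.08476
  Q(3)·log₂(Q(3)/P(3)) = (1/40)·log₂((1/40)/(1/5)) = -0.07500
  Q(4)·log₂(Q(4)/P(4)) = (1/20)·log₂((1/20)/(1/5)) = -0.10000
  Q(5)·log₂(Q(5)/P(5)) = (11/20)·log₂((11/20)/(1/5)) = 0.80269

D_KL(Q||P) = 0.08048 - 0.08476 - 0.07500 - 0.10000 + 0.80269 = 0.62341 ≈ 0.6234 bits

These are NOT equal (difference: 0.1559 bits). KL divergence is asymmetric: D_KL(P||Q) ≠ D_KL(Q||P) in general.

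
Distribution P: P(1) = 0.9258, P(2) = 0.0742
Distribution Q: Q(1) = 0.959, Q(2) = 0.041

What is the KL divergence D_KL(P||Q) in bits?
0.0164 bits

D_KL(P||Q) = Σ P(x) log₂(P(x)/Q(x))

Computing term by term:
  P(1)·log₂(P(1)/Q(1)) = 0.9258·log₂(0.9258/0.959) = -0.04706
  P(2)·log₂(P(2)/Q(2)) = 0.0742·log₂(0.0742/0.041) = 0.06350

D_KL(P||Q) = -0.04706 + 0.06350 = 0.01644 ≈ 0.0164 bits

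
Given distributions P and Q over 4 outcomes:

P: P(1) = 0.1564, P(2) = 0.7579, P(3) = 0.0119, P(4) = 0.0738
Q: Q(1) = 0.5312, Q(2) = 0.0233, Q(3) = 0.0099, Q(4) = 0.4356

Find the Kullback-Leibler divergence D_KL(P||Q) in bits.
3.3456 bits

D_KL(P||Q) = Σ P(x) log₂(P(x)/Q(x))

Computing term by term:
  P(1)·log₂(P(1)/Q(1)) = 0.1564·log₂(0.1564/0.5312) = -0.27589
  P(2)·log₂(P(2)/Q(2)) = 0.7579·log₂(0.7579/0.0233) = 3.80739
  P(3)·log₂(P(3)/Q(3)) = 0.0119·log₂(0.0119/0.0099) = 0.00316
  P(4)·log₂(P(4)/Q(4)) = 0.0738·log₂(0.0738/0.4356) = -0.18902

D_KL(P||Q) = -0.27589 + 3.80739 + 0.00316 - 0.18902 = 3.34564 ≈ 3.3456 bits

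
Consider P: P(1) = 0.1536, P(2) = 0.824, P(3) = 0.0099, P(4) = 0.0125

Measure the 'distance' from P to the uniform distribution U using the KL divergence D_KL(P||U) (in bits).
1.2098 bits

U(i) = 1/4 for all i

D_KL(P||U) = Σ P(x) log₂(P(x) / (1/4))
           = Σ P(x) log₂(P(x)) + log₂(4)
           = log₂(4) - H(P)

H(P) = -Σ P(x) log₂(P(x)):
  -P(1)·log₂(P(1)) = -(0.1536)·log₂(0.1536) = 0.41514
  -P(2)·log₂(P(2)) = -(0.824)·log₂(0.824) = 0.23013
  -P(3)·log₂(P(3)) = -(0.0099)·log₂(0.0099) = 0.06592
  -P(4)·log₂(P(4)) = -(0.0125)·log₂(0.0125) = 0.07902
H(P) = 0.41514 + 0.23013 + 0.06592 + 0.07902 = 0.79021 bits

log₂(4) = 2.00000 bits

D_KL(P||U) = 2.00000 - 0.79021 = 1.20979 ≈ 1.2098 bits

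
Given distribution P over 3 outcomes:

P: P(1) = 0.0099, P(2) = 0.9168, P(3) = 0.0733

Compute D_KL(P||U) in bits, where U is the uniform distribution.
1.1278 bits

U(i) = 1/3 for all i

D_KL(P||U) = Σ P(x) log₂(P(x) / (1/3))
           = Σ P(x) log₂(P(x)) + log₂(3)
           = log₂(3) - H(P)

H(P) = -Σ P(x) log₂(P(x)):
  -P(1)·log₂(P(1)) = -(0.0099)·log₂(0.0099) = 0.06592
  -P(2)·log₂(P(2)) = -(0.9168)·log₂(0.9168) = 0.11489
  -P(3)·log₂(P(3)) = -(0.0733)·log₂(0.0733) = 0.27634
H(P) = 0.06592 + 0.11489 + 0.27634 = 0.45715 bits

log₂(3) = 1.58496 bits

D_KL(P||U) = 1.58496 - 0.45715 = 1.12781 ≈ 1.1278 bits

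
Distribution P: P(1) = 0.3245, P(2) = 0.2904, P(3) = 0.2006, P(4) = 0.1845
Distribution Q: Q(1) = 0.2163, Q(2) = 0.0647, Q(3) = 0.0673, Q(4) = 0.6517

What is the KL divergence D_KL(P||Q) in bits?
0.7991 bits

D_KL(P||Q) = Σ P(x) log₂(P(x)/Q(x))

Computing term by term:
  P(1)·log₂(P(1)/Q(1)) = 0.3245·log₂(0.3245/0.2163) = 0.18989
  P(2)·log₂(P(2)/Q(2)) = 0.2904·log₂(0.2904/0.0647) = 0.62907
  P(3)·log₂(P(3)/Q(3)) = 0.2006·log₂(0.2006/0.0673) = 0.31607
  P(4)·log₂(P(4)/Q(4)) = 0.1845·log₂(0.1845/0.6517) = -0.33590

D_KL(P||Q) = 0.18989 + 0.62907 + 0.31607 - 0.33590 = 0.79913 ≈ 0.7991 bits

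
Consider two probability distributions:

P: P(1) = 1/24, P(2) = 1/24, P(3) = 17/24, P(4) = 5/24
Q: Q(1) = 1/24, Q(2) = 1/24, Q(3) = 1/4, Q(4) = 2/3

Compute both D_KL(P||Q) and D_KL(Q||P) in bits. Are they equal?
D_KL(P||Q) = 0.7147 bits, D_KL(Q||P) = 0.7431 bits. No, they are not equal.

D_KL(P||Q) = Σ P(x) log₂(P(x)/Q(x))

Computing term by term:
  P(1)·log₂(P(1)/Q(1)) = (1/24)·log₂((1/24)/(1/24)) = 0.00000
  P(2)·log₂(P(2)/Q(2)) = (1/24)·log₂((1/24)/(1/24)) = 0.00000
  P(3)·log₂(P(3)/Q(3)) = (17/24)·log₂((17/24)/(1/4)) = 1.06427
  P(4)·log₂(P(4)/Q(4)) = (5/24)·log₂((5/24)/(2/3)) = -0.34960

D_KL(P||Q) = 0.00000 + 0.00000 + 1.06427 - 0.34960 = 0.71467 ≈ 0.7147 bits

D_KL(Q||P) = Σ Q(x) log₂(Q(x)/P(x))

Computing term by term:
  Q(1)·log₂(Q(1)/P(1)) = (1/24)·log₂((1/24)/(1/24)) = 0.00000
  Q(2)·log₂(Q(2)/P(2)) = (1/24)·log₂((1/24)/(1/24)) = 0.00000
  Q(3)·log₂(Q(3)/P(3)) = (1/4)·log₂((1/4)/(17/24)) = -0.37563
  Q(4)·log₂(Q(4)/P(4)) = (2/3)·log₂((2/3)/(5/24)) = 1.11871

D_KL(Q||P) = 0.00000 + 0.00000 - 0.37563 + 1.11871 = 0.74308 ≈ 0.7431 bits

These are NOT equal (difference: 0.0284 bits). KL divergence is asymmetric: D_KL(P||Q) ≠ D_KL(Q||P) in general.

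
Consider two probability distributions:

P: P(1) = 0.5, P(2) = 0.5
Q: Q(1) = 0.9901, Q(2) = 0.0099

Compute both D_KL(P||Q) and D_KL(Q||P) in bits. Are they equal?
D_KL(P||Q) = 2.3364 bits, D_KL(Q||P) = 0.9199 bits. No, they are not equal.

D_KL(P||Q) = Σ P(x) log₂(P(x)/Q(x))

Computing term by term:
  P(1)·log₂(P(1)/Q(1)) = 0.5·log₂(0.5/0.9901) = -0.49282
  P(2)·log₂(P(2)/Q(2)) = 0.5·log₂(0.5/0.0099) = 2.82918

D_KL(P||Q) = -0.49282 + 2.82918 = 2.33636 ≈ 2.3364 bits

D_KL(Q||P) = Σ Q(x) log₂(Q(x)/P(x))

Computing term by term:
  Q(1)·log₂(Q(1)/P(1)) = 0.9901·log₂(0.9901/0.5) = 0.97589
  Q(2)·log₂(Q(2)/P(2)) = 0.0099·log₂(0.0099/0.5) = -0.05602

D_KL(Q||P) = 0.97589 - 0.05602 = 0.91987 ≈ 0.9199 bits

These are NOT equal (difference: 1.4165 bits). KL divergence is asymmetric: D_KL(P||Q) ≠ D_KL(Q||P) in general.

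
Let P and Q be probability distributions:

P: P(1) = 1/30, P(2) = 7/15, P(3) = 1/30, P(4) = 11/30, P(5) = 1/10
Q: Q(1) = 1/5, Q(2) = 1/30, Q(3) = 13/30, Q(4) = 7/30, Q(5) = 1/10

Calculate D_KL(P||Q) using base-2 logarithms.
1.8063 bits

D_KL(P||Q) = Σ P(x) log₂(P(x)/Q(x))

Computing term by term:
  P(1)·log₂(P(1)/Q(1)) = (1/30)·log₂((1/30)/(1/5)) = -0.08617
  P(2)·log₂(P(2)/Q(2)) = (7/15)·log₂((7/15)/(1/30)) = 1.77677
  P(3)·log₂(P(3)/Q(3)) = (1/30)·log₂((1/30)/(13/30)) = -0.12335
  P(4)·log₂(P(4)/Q(4)) = (11/30)·log₂((11/30)/(7/30)) = 0.23909
  P(5)·log₂(P(5)/Q(5)) = (1/10)·log₂((1/10)/(1/10)) = 0.00000

D_KL(P||Q) = -0.08617 + 1.77677 - 0.12335 + 0.23909 + 0.00000 = 1.80634 ≈ 1.8063 bits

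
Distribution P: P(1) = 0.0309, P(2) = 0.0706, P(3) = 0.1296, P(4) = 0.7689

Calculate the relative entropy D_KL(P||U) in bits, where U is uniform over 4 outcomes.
0.9015 bits

U(i) = 1/4 for all i

D_KL(P||U) = Σ P(x) log₂(P(x) / (1/4))
           = Σ P(x) log₂(P(x)) + log₂(4)
           = log₂(4) - H(P)

H(P) = -Σ P(x) log₂(P(x)):
  -P(1)·log₂(P(1)) = -(0.0309)·log₂(0.0309) = 0.15500
  -P(2)·log₂(P(2)) = -(0.0706)·log₂(0.0706) = 0.26999
  -P(3)·log₂(P(3)) = -(0.1296)·log₂(0.1296) = 0.38204
  -P(4)·log₂(P(4)) = -(0.7689)·log₂(0.7689) = 0.29151
H(P) = 0.15500 + 0.26999 + 0.38204 + 0.29151 = 1.09854 bits

log₂(4) = 2.00000 bits

D_KL(P||U) = 2.00000 - 1.09854 = 0.90146 ≈ 0.9015 bits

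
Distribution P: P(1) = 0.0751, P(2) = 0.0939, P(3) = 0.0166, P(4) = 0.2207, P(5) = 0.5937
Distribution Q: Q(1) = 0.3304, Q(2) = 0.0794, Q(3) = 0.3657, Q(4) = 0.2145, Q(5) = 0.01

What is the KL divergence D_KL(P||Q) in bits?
3.2951 bits

D_KL(P||Q) = Σ P(x) log₂(P(x)/Q(x))

Computing term by term:
  P(1)·log₂(P(1)/Q(1)) = 0.0751·log₂(0.0751/0.3304) = -0.16051
  P(2)·log₂(P(2)/Q(2)) = 0.0939·log₂(0.0939/0.0794) = 0.02272
  P(3)·log₂(P(3)/Q(3)) = 0.0166·log₂(0.0166/0.3657) = -0.07406
  P(4)·log₂(P(4)/Q(4)) = 0.2207·log₂(0.2207/0.2145) = 0.00907
  P(5)·log₂(P(5)/Q(5)) = 0.5937·log₂(0.5937/0.01) = 3.49788

D_KL(P||Q) = -0.16051 + 0.02272 - 0.07406 + 0.00907 + 3.49788 = 3.29510 ≈ 3.2951 bits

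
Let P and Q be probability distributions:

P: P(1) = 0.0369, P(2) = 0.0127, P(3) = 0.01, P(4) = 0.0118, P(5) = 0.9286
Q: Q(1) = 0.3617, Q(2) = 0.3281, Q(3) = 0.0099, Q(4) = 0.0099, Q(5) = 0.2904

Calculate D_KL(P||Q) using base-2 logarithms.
1.3793 bits

D_KL(P||Q) = Σ P(x) log₂(P(x)/Q(x))

Computing term by term:
  P(1)·log₂(P(1)/Q(1)) = 0.0369·log₂(0.0369/0.3617) = -0.12152
  P(2)·log₂(P(2)/Q(2)) = 0.0127·log₂(0.0127/0.3281) = -0.05958
  P(3)·log₂(P(3)/Q(3)) = 0.01·log₂(0.01/0.0099) = 0.00014
  P(4)·log₂(P(4)/Q(4)) = 0.0118·log₂(0.0118/0.0099) = 0.00299
  P(5)·log₂(P(5)/Q(5)) = 0.9286·log₂(0.9286/0.2904) = 1.55728

D_KL(P||Q) = -0.12152 - 0.05958 + 0.00014 + 0.00299 + 1.55728 = 1.37931 ≈ 1.3793 bits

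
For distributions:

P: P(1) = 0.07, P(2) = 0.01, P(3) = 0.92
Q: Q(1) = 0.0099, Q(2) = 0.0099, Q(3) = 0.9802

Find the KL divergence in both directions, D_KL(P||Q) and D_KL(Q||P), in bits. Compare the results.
D_KL(P||Q) = 0.1135 bits, D_KL(Q||P) = 0.0616 bits. D_KL(P||Q) is larger than D_KL(Q||P) by 0.0519 bits; the two directions differ.

D_KL(P||Q) = Σ P(x) log₂(P(x)/Q(x))

Computing term by term:
  P(1)·log₂(P(1)/Q(1)) = 0.07·log₂(0.07/0.0099) = 0.19753
  P(2)·log₂(P(2)/Q(2)) = 0.01·log₂(0.01/0.0099) = 0.00014
  P(3)·log₂(P(3)/Q(3)) = 0.92·log₂(0.92/0.9802) = -0.08413

D_KL(P||Q) = 0.19753 + 0.00014 - 0.08413 = 0.11354 ≈ 0.1135 bits

D_KL(Q||P) = Σ Q(x) log₂(Q(x)/P(x))

Computing term by term:
  Q(1)·log₂(Q(1)/P(1)) = 0.0099·log₂(0.0099/0.07) = -0.02794
  Q(2)·log₂(Q(2)/P(2)) = 0.0099·log₂(0.0099/0.01) = -0.00014
  Q(3)·log₂(Q(3)/P(3)) = 0.9802·log₂(0.9802/0.92) = 0.08963

D_KL(Q||P) = -0.02794 - 0.00014 + 0.08963 = 0.06155 ≈ 0.0616 bits

These are NOT equal (difference: 0.0519 bits). KL divergence is asymmetric: D_KL(P||Q) ≠ D_KL(Q||P) in general.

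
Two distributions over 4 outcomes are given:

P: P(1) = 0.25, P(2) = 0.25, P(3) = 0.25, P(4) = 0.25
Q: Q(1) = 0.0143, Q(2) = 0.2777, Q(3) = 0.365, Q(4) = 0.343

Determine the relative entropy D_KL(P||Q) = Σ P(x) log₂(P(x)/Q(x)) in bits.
0.7435 bits

D_KL(P||Q) = Σ P(x) log₂(P(x)/Q(x))

Computing term by term:
  P(1)·log₂(P(1)/Q(1)) = 0.25·log₂(0.25/0.0143) = 1.03196
  P(2)·log₂(P(2)/Q(2)) = 0.25·log₂(0.25/0.2777) = -0.03790
  P(3)·log₂(P(3)/Q(3)) = 0.25·log₂(0.25/0.365) = -0.13649
  P(4)·log₂(P(4)/Q(4)) = 0.25·log₂(0.25/0.343) = -0.11407

D_KL(P||Q) = 1.03196 - 0.03790 - 0.13649 - 0.11407 = 0.74350 ≈ 0.7435 bits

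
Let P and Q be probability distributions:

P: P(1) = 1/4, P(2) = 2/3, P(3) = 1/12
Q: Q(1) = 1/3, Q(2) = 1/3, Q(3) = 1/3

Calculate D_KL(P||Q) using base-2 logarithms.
0.3962 bits

D_KL(P||Q) = Σ P(x) log₂(P(x)/Q(x))

Computing term by term:
  P(1)·log₂(P(1)/Q(1)) = (1/4)·log₂((1/4)/(1/3)) = -0.10376
  P(2)·log₂(P(2)/Q(2)) = (2/3)·log₂((2/3)/(1/3)) = 0.66667
  P(3)·log₂(P(3)/Q(3)) = (1/12)·log₂((1/12)/(1/3)) = -0.16667

D_KL(P||Q) = -0.10376 + 0.66667 - 0.16667 = 0.39624 ≈ 0.3962 bits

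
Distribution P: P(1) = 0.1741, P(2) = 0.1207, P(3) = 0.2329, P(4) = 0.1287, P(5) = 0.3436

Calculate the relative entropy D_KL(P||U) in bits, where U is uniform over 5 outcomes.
0.1148 bits

U(i) = 1/5 for all i

D_KL(P||U) = Σ P(x) log₂(P(x) / (1/5))
           = Σ P(x) log₂(P(x)) + log₂(5)
           = log₂(5) - H(P)

H(P) = -Σ P(x) log₂(P(x)):
  -P(1)·log₂(P(1)) = -(0.1741)·log₂(0.1741) = 0.43908
  -P(2)·log₂(P(2)) = -(0.1207)·log₂(0.1207) = 0.36820
  -P(3)·log₂(P(3)) = -(0.2329)·log₂(0.2329) = 0.48961
  -P(4)·log₂(P(4)) = -(0.1287)·log₂(0.1287) = 0.38068
  -P(5)·log₂(P(5)) = -(0.3436)·log₂(0.3436) = 0.52956
H(P) = 0.43908 + 0.36820 + 0.48961 + 0.38068 + 0.52956 = 2.20713 bits

log₂(5) = 2.32193 bits

D_KL(P||U) = 2.32193 - 2.20713 = 0.11480 ≈ 0.1148 bits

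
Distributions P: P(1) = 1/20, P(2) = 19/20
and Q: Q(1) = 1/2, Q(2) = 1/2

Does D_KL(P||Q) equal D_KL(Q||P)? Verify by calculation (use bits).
D_KL(P||Q) = 0.7136 bits, D_KL(Q||P) = 1.1980 bits. No — D_KL(P||Q) ≠ D_KL(Q||P) for this pair.

D_KL(P||Q) = Σ P(x) log₂(P(x)/Q(x))

Computing term by term:
  P(1)·log₂(P(1)/Q(1)) = (1/20)·log₂((1/20)/(1/2)) = -0.16610
  P(2)·log₂(P(2)/Q(2)) = (19/20)·log₂((19/20)/(1/2)) = 0.87970

D_KL(P||Q) = -0.16610 + 0.87970 = 0.71360 ≈ 0.7136 bits

D_KL(Q||P) = Σ Q(x) log₂(Q(x)/P(x))

Computing term by term:
  Q(1)·log₂(Q(1)/P(1)) = (1/2)·log₂((1/2)/(1/20)) = 1.66096
  Q(2)·log₂(Q(2)/P(2)) = (1/2)·log₂((1/2)/(19/20)) = -0.46300

D_KL(Q||P) = 1.66096 - 0.46300 = 1.19796 ≈ 1.1980 bits

These are NOT equal (difference: 0.4844 bits). KL divergence is asymmetric: D_KL(P||Q) ≠ D_KL(Q||P) in general.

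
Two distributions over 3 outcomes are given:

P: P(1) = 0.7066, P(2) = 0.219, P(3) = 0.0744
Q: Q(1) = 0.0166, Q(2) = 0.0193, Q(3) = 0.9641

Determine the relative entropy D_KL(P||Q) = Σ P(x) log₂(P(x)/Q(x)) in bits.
4.3163 bits

D_KL(P||Q) = Σ P(x) log₂(P(x)/Q(x))

Computing term by term:
  P(1)·log₂(P(1)/Q(1)) = 0.7066·log₂(0.7066/0.0166) = 3.82386
  P(2)·log₂(P(2)/Q(2)) = 0.219·log₂(0.219/0.0193) = 0.76743
  P(3)·log₂(P(3)/Q(3)) = 0.0744·log₂(0.0744/0.9641) = -0.27497

D_KL(P||Q) = 3.82386 + 0.76743 - 0.27497 = 4.31632 ≈ 4.3163 bits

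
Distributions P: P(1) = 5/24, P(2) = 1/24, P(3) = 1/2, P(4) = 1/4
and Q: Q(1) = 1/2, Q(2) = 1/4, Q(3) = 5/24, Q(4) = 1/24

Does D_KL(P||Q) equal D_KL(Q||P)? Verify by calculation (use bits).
D_KL(P||Q) = 0.9069 bits, D_KL(Q||P) = 0.9069 bits. Yes — for this pair D_KL(P||Q) = D_KL(Q||P).

D_KL(P||Q) = Σ P(x) log₂(P(x)/Q(x))

Computing term by term:
  P(1)·log₂(P(1)/Q(1)) = (5/24)·log₂((5/24)/(1/2)) = -0.26313
  P(2)·log₂(P(2)/Q(2)) = (1/24)·log₂((1/24)/(1/4)) = -0.10771
  P(3)·log₂(P(3)/Q(3)) = (1/2)·log₂((1/2)/(5/24)) = 0.63152
  P(4)·log₂(P(4)/Q(4)) = (1/4)·log₂((1/4)/(1/24)) = 0.64624

D_KL(P||Q) = -0.26313 - 0.10771 + 0.63152 + 0.64624 = 0.90692 ≈ 0.9069 bits

D_KL(Q||P) = Σ Q(x) log₂(Q(x)/P(x))

Computing term by term:
  Q(1)·log₂(Q(1)/P(1)) = (1/2)·log₂((1/2)/(5/24)) = 0.63152
  Q(2)·log₂(Q(2)/P(2)) = (1/4)·log₂((1/4)/(1/24)) = 0.64624
  Q(3)·log₂(Q(3)/P(3)) = (5/24)·log₂((5/24)/(1/2)) = -0.26313
  Q(4)·log₂(Q(4)/P(4)) = (1/24)·log₂((1/24)/(1/4)) = -0.10771

D_KL(Q||P) = 0.63152 + 0.64624 - 0.26313 - 0.10771 = 0.90692 ≈ 0.9069 bits

These ARE equal here. Q is P with outcomes relabeled (Q(1) = P(3), Q(2) = P(4), Q(3) = P(1), Q(4) = P(2)) by a relabeling that is its own inverse, so the two sums contain exactly the same terms in a different order. This is a special case — KL divergence is not symmetric in general: D_KL(P||Q) ≠ D_KL(Q||P) for most P, Q.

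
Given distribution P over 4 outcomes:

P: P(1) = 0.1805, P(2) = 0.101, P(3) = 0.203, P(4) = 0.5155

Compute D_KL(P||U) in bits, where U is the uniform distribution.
0.2603 bits

U(i) = 1/4 for all i

D_KL(P||U) = Σ P(x) log₂(P(x) / (1/4))
           = Σ P(x) log₂(P(x)) + log₂(4)
           = log₂(4) - H(P)

H(P) = -Σ P(x) log₂(P(x)):
  -P(1)·log₂(P(1)) = -(0.1805)·log₂(0.1805) = 0.44582
  -P(2)·log₂(P(2)) = -(0.101)·log₂(0.101) = 0.33406
  -P(3)·log₂(P(3)) = -(0.203)·log₂(0.203) = 0.46699
  -P(4)·log₂(P(4)) = -(0.5155)·log₂(0.5155) = 0.49280
H(P) = 0.44582 + 0.33406 + 0.46699 + 0.49280 = 1.73967 bits

log₂(4) = 2.00000 bits

D_KL(P||U) = 2.00000 - 1.73967 = 0.26033 ≈ 0.2603 bits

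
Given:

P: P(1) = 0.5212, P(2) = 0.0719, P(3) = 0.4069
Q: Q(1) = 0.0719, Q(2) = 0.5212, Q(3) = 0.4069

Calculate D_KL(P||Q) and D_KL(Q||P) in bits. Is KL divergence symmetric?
D_KL(P||Q) = 1.2840 bits, D_KL(Q||P) = 1.2840 bits. The two values coincide for this particular pair, but no — KL divergence is not symmetric in general.

D_KL(P||Q) = Σ P(x) log₂(P(x)/Q(x))

Computing term by term:
  P(1)·log₂(P(1)/Q(1)) = 0.5212·log₂(0.5212/0.0719) = 1.48947
  P(2)·log₂(P(2)/Q(2)) = 0.0719·log₂(0.0719/0.5212) = -0.20547
  P(3)·log₂(P(3)/Q(3)) = 0.4069·log₂(0.4069/0.4069) = 0.00000

D_KL(P||Q) = 1.48947 - 0.20547 + 0.00000 = 1.28400 ≈ 1.2840 bits

D_KL(Q||P) = Σ Q(x) log₂(Q(x)/P(x))

Computing term by term:
  Q(1)·log₂(Q(1)/P(1)) = 0.0719·log₂(0.0719/0.5212) = -0.20547
  Q(2)·log₂(Q(2)/P(2)) = 0.5212·log₂(0.5212/0.0719) = 1.48947
  Q(3)·log₂(Q(3)/P(3)) = 0.4069·log₂(0.4069/0.4069) = 0.00000

D_KL(Q||P) = -0.20547 + 1.48947 + 0.00000 = 1.28400 ≈ 1.2840 bits

These ARE equal here. Q is P with outcomes relabeled (Q(1) = P(2), Q(2) = P(1)) by a relabeling that is its own inverse, so the two sums contain exactly the same terms in a different order. This is a special case — KL divergence is not symmetric in general: D_KL(P||Q) ≠ D_KL(Q||P) for most P, Q.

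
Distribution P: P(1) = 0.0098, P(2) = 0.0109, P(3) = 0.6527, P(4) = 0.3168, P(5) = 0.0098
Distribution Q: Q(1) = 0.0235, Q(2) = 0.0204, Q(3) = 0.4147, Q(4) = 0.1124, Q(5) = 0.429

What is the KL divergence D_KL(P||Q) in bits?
0.8250 bits

D_KL(P||Q) = Σ P(x) log₂(P(x)/Q(x))

Computing term by term:
  P(1)·log₂(P(1)/Q(1)) = 0.0098·log₂(0.0098/0.0235) = -0.01237
  P(2)·log₂(P(2)/Q(2)) = 0.0109·log₂(0.0109/0.0204) = -0.00986
  P(3)·log₂(P(3)/Q(3)) = 0.6527·log₂(0.6527/0.4147) = 0.42710
  P(4)·log₂(P(4)/Q(4)) = 0.3168·log₂(0.3168/0.1124) = 0.47359
  P(5)·log₂(P(5)/Q(5)) = 0.0098·log₂(0.0098/0.429) = -0.05343

D_KL(P||Q) = -0.01237 - 0.00986 + 0.42710 + 0.47359 - 0.05343 = 0.82503 ≈ 0.8250 bits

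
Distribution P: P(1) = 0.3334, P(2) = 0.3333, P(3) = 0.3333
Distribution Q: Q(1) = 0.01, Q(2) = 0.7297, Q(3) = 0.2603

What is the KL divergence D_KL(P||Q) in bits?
1.4288 bits

D_KL(P||Q) = Σ P(x) log₂(P(x)/Q(x))

Computing term by term:
  P(1)·log₂(P(1)/Q(1)) = 0.3334·log₂(0.3334/0.01) = 1.68673
  P(2)·log₂(P(2)/Q(2)) = 0.3333·log₂(0.3333/0.7297) = -0.37679
  P(3)·log₂(P(3)/Q(3)) = 0.3333·log₂(0.3333/0.2603) = 0.11887

D_KL(P||Q) = 1.68673 - 0.37679 + 0.11887 = 1.42881 ≈ 1.4288 bits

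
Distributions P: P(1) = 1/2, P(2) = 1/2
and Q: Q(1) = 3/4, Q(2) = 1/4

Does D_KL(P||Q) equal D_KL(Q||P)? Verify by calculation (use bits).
D_KL(P||Q) = 0.2075 bits, D_KL(Q||P) = 0.1887 bits. No — D_KL(P||Q) ≠ D_KL(Q||P) for this pair.

D_KL(P||Q) = Σ P(x) log₂(P(x)/Q(x))

Computing term by term:
  P(1)·log₂(P(1)/Q(1)) = (1/2)·log₂((1/2)/(3/4)) = -0.29248
  P(2)·log₂(P(2)/Q(2)) = (1/2)·log₂((1/2)/(1/4)) = 0.50000

D_KL(P||Q) = -0.29248 + 0.50000 = 0.20752 ≈ 0.2075 bits

D_KL(Q||P) = Σ Q(x) log₂(Q(x)/P(x))

Computing term by term:
  Q(1)·log₂(Q(1)/P(1)) = (3/4)·log₂((3/4)/(1/2)) = 0.43872
  Q(2)·log₂(Q(2)/P(2)) = (1/4)·log₂((1/4)/(1/2)) = -0.25000

D_KL(Q||P) = 0.43872 - 0.25000 = 0.18872 ≈ 0.1887 bits

These are NOT equal (difference: 0.0188 bits). KL divergence is asymmetric: D_KL(P||Q) ≠ D_KL(Q||P) in general.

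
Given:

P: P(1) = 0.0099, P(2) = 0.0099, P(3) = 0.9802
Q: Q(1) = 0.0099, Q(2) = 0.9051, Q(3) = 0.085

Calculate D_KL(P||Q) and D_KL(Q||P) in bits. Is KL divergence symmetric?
D_KL(P||Q) = 3.3932 bits, D_KL(Q||P) = 5.5964 bits. No, KL divergence is not symmetric.

D_KL(P||Q) = Σ P(x) log₂(P(x)/Q(x))

Computing term by term:
  P(1)·log₂(P(1)/Q(1)) = 0.0099·log₂(0.0099/0.0099) = 0.00000
  P(2)·log₂(P(2)/Q(2)) = 0.0099·log₂(0.0099/0.9051) = -0.06449
  P(3)·log₂(P(3)/Q(3)) = 0.9802·log₂(0.9802/0.085) = 3.45770

D_KL(P||Q) = 0.00000 - 0.06449 + 3.45770 = 3.39321 ≈ 3.3932 bits

D_KL(Q||P) = Σ Q(x) log₂(Q(x)/P(x))

Computing term by term:
  Q(1)·log₂(Q(1)/P(1)) = 0.0099·log₂(0.0099/0.0099) = 0.00000
  Q(2)·log₂(Q(2)/P(2)) = 0.9051·log₂(0.9051/0.0099) = 5.89628
  Q(3)·log₂(Q(3)/P(3)) = 0.085·log₂(0.085/0.9802) = -0.29984

D_KL(Q||P) = 0.00000 + 5.89628 - 0.29984 = 5.59644 ≈ 5.5964 bits

These are NOT equal (difference: 2.2032 bits). KL divergence is asymmetric: D_KL(P||Q) ≠ D_KL(Q||P) in general.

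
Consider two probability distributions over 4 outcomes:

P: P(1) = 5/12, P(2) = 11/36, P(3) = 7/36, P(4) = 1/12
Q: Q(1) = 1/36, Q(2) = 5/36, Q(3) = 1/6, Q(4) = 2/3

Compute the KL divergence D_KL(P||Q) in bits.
1.7687 bits

D_KL(P||Q) = Σ P(x) log₂(P(x)/Q(x))

Computing term by term:
  P(1)·log₂(P(1)/Q(1)) = (5/12)·log₂((5/12)/(1/36)) = 1.62787
  P(2)·log₂(P(2)/Q(2)) = (11/36)·log₂((11/36)/(5/36)) = 0.34757
  P(3)·log₂(P(3)/Q(3)) = (7/36)·log₂((7/36)/(1/6)) = 0.04324
  P(4)·log₂(P(4)/Q(4)) = (1/12)·log₂((1/12)/(2/3)) = -0.25000

D_KL(P||Q) = 1.62787 + 0.34757 + 0.04324 - 0.25000 = 1.76868 ≈ 1.7687 bits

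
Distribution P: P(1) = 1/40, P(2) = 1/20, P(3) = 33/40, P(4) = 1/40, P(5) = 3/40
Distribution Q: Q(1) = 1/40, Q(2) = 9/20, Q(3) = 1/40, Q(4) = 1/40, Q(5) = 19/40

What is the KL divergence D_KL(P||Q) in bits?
3.8034 bits

D_KL(P||Q) = Σ P(x) log₂(P(x)/Q(x))

Computing term by term:
  P(1)·log₂(P(1)/Q(1)) = (1/40)·log₂((1/40)/(1/40)) = 0.00000
  P(2)·log₂(P(2)/Q(2)) = (1/20)·log₂((1/20)/(9/20)) = -0.15850
  P(3)·log₂(P(3)/Q(3)) = (33/40)·log₂((33/40)/(1/40)) = 4.16163
  P(4)·log₂(P(4)/Q(4)) = (1/40)·log₂((1/40)/(1/40)) = 0.00000
  P(5)·log₂(P(5)/Q(5)) = (3/40)·log₂((3/40)/(19/40)) = -0.19972

D_KL(P||Q) = 0.00000 - 0.15850 + 4.16163 + 0.00000 - 0.19972 = 3.80341 ≈ 3.8034 bits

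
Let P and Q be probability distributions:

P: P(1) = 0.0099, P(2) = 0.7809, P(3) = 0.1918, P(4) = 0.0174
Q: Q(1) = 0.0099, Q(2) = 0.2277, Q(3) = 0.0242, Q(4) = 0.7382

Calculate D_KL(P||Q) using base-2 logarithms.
1.8672 bits

D_KL(P||Q) = Σ P(x) log₂(P(x)/Q(x))

Computing term by term:
  P(1)·log₂(P(1)/Q(1)) = 0.0099·log₂(0.0099/0.0099) = 0.00000
  P(2)·log₂(P(2)/Q(2)) = 0.7809·log₂(0.7809/0.2277) = 1.38844
  P(3)·log₂(P(3)/Q(3)) = 0.1918·log₂(0.1918/0.0242) = 0.57282
  P(4)·log₂(P(4)/Q(4)) = 0.0174·log₂(0.0174/0.7382) = -0.09408

D_KL(P||Q) = 0.00000 + 1.38844 + 0.57282 - 0.09408 = 1.86718 ≈ 1.8672 bits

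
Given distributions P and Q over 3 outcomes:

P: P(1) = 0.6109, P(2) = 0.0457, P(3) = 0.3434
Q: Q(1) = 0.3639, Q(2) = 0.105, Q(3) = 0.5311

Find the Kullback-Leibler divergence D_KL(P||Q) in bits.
0.1857 bits

D_KL(P||Q) = Σ P(x) log₂(P(x)/Q(x))

Computing term by term:
  P(1)·log₂(P(1)/Q(1)) = 0.6109·log₂(0.6109/0.3639) = 0.45658
  P(2)·log₂(P(2)/Q(2)) = 0.0457·log₂(0.0457/0.105) = -0.05485
  P(3)·log₂(P(3)/Q(3)) = 0.3434·log₂(0.3434/0.5311) = -0.21603

D_KL(P||Q) = 0.45658 - 0.05485 - 0.21603 = 0.18570 ≈ 0.1857 bits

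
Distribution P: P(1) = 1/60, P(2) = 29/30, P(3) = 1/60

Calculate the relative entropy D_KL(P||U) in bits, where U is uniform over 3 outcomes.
1.3408 bits

U(i) = 1/3 for all i

D_KL(P||U) = Σ P(x) log₂(P(x) / (1/3))
           = Σ P(x) log₂(P(x)) + log₂(3)
           = log₂(3) - H(P)

H(P) = -Σ P(x) log₂(P(x)):
  -P(1)·log₂(P(1)) = -(1/60)·log₂(1/60) = 0.09845
  -P(2)·log₂(P(2)) = -(29/30)·log₂(29/30) = 0.04728
  -P(3)·log₂(P(3)) = -(1/60)·log₂(1/60) = 0.09845
H(P) = 0.09845 + 0.04728 + 0.09845 = 0.24418 bits

log₂(3) = 1.58496 bits

D_KL(P||U) = 1.58496 - 0.24418 = 1.34078 ≈ 1.3408 bits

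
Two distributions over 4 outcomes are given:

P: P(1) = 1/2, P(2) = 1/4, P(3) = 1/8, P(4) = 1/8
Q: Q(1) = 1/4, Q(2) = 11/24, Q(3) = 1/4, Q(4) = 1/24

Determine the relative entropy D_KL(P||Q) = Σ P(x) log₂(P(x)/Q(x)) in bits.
0.3545 bits

D_KL(P||Q) = Σ P(x) log₂(P(x)/Q(x))

Computing term by term:
  P(1)·log₂(P(1)/Q(1)) = (1/2)·log₂((1/2)/(1/4)) = 0.50000
  P(2)·log₂(P(2)/Q(2)) = (1/4)·log₂((1/4)/(11/24)) = -0.21862
  P(3)·log₂(P(3)/Q(3)) = (1/8)·log₂((1/8)/(1/4)) = -0.12500
  P(4)·log₂(P(4)/Q(4)) = (1/8)·log₂((1/8)/(1/24)) = 0.19812

D_KL(P||Q) = 0.50000 - 0.21862 - 0.12500 + 0.19812 = 0.35450 ≈ 0.3545 bits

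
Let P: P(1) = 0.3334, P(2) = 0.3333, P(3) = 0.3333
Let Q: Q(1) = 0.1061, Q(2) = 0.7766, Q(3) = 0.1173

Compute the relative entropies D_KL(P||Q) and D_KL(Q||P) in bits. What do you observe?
D_KL(P||Q) = 0.6461 bits, D_KL(Q||P) = 0.5957 bits. The two directions give different values (D_KL(P||Q) exceeds D_KL(Q||P) by 0.0504 bits): KL divergence is asymmetric.

D_KL(P||Q) = Σ P(x) log₂(P(x)/Q(x))

Computing term by term:
  P(1)·log₂(P(1)/Q(1)) = 0.3334·log₂(0.3334/0.1061) = 0.55072
  P(2)·log₂(P(2)/Q(2)) = 0.3333·log₂(0.3333/0.7766) = -0.40674
  P(3)·log₂(P(3)/Q(3)) = 0.3333·log₂(0.3333/0.1173) = 0.50216

D_KL(P||Q) = 0.55072 - 0.40674 + 0.50216 = 0.64614 ≈ 0.6461 bits

D_KL(Q||P) = Σ Q(x) log₂(Q(x)/P(x))

Computing term by term:
  Q(1)·log₂(Q(1)/P(1)) = 0.1061·log₂(0.1061/0.3334) = -0.17526
  Q(2)·log₂(Q(2)/P(2)) = 0.7766·log₂(0.7766/0.3333) = 0.94772
  Q(3)·log₂(Q(3)/P(3)) = 0.1173·log₂(0.1173/0.3333) = -0.17673

D_KL(Q||P) = -0.17526 + 0.94772 - 0.17673 = 0.59573 ≈ 0.5957 bits

These are NOT equal (difference: 0.0504 bits). KL divergence is asymmetric: D_KL(P||Q) ≠ D_KL(Q||P) in general.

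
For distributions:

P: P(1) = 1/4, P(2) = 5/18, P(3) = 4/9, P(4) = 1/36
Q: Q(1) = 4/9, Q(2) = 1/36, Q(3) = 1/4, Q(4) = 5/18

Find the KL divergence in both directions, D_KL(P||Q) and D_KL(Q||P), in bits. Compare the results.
D_KL(P||Q) = 0.9919 bits, D_KL(Q||P) = 0.9919 bits. The two directions give exactly the same value for this pair.

D_KL(P||Q) = Σ P(x) log₂(P(x)/Q(x))

Computing term by term:
  P(1)·log₂(P(1)/Q(1)) = (1/4)·log₂((1/4)/(4/9)) = -0.20752
  P(2)·log₂(P(2)/Q(2)) = (5/18)·log₂((5/18)/(1/36)) = 0.92276
  P(3)·log₂(P(3)/Q(3)) = (4/9)·log₂((4/9)/(1/4)) = 0.36892
  P(4)·log₂(P(4)/Q(4)) = (1/36)·log₂((1/36)/(5/18)) = -0.09228

D_KL(P||Q) = -0.20752 + 0.92276 + 0.36892 - 0.09228 = 0.99188 ≈ 0.9919 bits

D_KL(Q||P) = Σ Q(x) log₂(Q(x)/P(x))

Computing term by term:
  Q(1)·log₂(Q(1)/P(1)) = (4/9)·log₂((4/9)/(1/4)) = 0.36892
  Q(2)·log₂(Q(2)/P(2)) = (1/36)·log₂((1/36)/(5/18)) = -0.09228
  Q(3)·log₂(Q(3)/P(3)) = (1/4)·log₂((1/4)/(4/9)) = -0.20752
  Q(4)·log₂(Q(4)/P(4)) = (5/18)·log₂((5/18)/(1/36)) = 0.92276

D_KL(Q||P) = 0.36892 - 0.09228 - 0.20752 + 0.92276 = 0.99188 ≈ 0.9919 bits

These ARE equal here. Q is P with outcomes relabeled (Q(1) = P(3), Q(2) = P(4), Q(3) = P(1), Q(4) = P(2)) by a relabeling that is its own inverse, so the two sums contain exactly the same terms in a different order. This is a special case — KL divergence is not symmetric in general: D_KL(P||Q) ≠ D_KL(Q||P) for most P, Q.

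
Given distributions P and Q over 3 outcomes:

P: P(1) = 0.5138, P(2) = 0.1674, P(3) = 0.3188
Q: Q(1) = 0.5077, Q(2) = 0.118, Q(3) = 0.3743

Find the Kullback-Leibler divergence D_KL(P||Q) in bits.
0.0195 bits

D_KL(P||Q) = Σ P(x) log₂(P(x)/Q(x))

Computing term by term:
  P(1)·log₂(P(1)/Q(1)) = 0.5138·log₂(0.5138/0.5077) = 0.00885
  P(2)·log₂(P(2)/Q(2)) = 0.1674·log₂(0.1674/0.118) = 0.08446
  P(3)·log₂(P(3)/Q(3)) = 0.3188·log₂(0.3188/0.3743) = -0.07382

D_KL(P||Q) = 0.00885 + 0.08446 - 0.07382 = 0.01949 ≈ 0.0195 bits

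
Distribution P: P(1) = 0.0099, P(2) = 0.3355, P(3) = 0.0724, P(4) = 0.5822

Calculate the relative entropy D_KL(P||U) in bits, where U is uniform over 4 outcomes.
0.6769 bits

U(i) = 1/4 for all i

D_KL(P||U) = Σ P(x) log₂(P(x) / (1/4))
           = Σ P(x) log₂(P(x)) + log₂(4)
           = log₂(4) - H(P)

H(P) = -Σ P(x) log₂(P(x)):
  -P(1)·log₂(P(1)) = -(0.0099)·log₂(0.0099) = 0.06592
  -P(2)·log₂(P(2)) = -(0.3355)·log₂(0.3355) = 0.52862
  -P(3)·log₂(P(3)) = -(0.0724)·log₂(0.0724) = 0.27424
  -P(4)·log₂(P(4)) = -(0.5822)·log₂(0.5822) = 0.45436
H(P) = 0.06592 + 0.52862 + 0.27424 + 0.45436 = 1.32314 bits

log₂(4) = 2.00000 bits

D_KL(P||U) = 2.00000 - 1.32314 = 0.67686 ≈ 0.6769 bits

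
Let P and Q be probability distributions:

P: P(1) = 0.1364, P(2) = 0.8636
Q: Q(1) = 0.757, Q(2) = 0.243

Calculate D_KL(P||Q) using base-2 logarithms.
1.2426 bits

D_KL(P||Q) = Σ P(x) log₂(P(x)/Q(x))

Computing term by term:
  P(1)·log₂(P(1)/Q(1)) = 0.1364·log₂(0.1364/0.757) = -0.33724
  P(2)·log₂(P(2)/Q(2)) = 0.8636·log₂(0.8636/0.243) = 1.57988

D_KL(P||Q) = -0.33724 + 1.57988 = 1.24264 ≈ 1.2426 bits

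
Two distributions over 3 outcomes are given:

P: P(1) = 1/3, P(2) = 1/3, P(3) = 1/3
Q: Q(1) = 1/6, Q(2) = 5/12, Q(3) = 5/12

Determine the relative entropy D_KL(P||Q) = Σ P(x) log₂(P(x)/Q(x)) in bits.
0.1187 bits

D_KL(P||Q) = Σ P(x) log₂(P(x)/Q(x))

Computing term by term:
  P(1)·log₂(P(1)/Q(1)) = (1/3)·log₂((1/3)/(1/6)) = 0.33333
  P(2)·log₂(P(2)/Q(2)) = (1/3)·log₂((1/3)/(5/12)) = -0.10731
  P(3)·log₂(P(3)/Q(3)) = (1/3)·log₂((1/3)/(5/12)) = -0.10731

D_KL(P||Q) = 0.33333 - 0.10731 - 0.10731 = 0.11871 ≈ 0.1187 bits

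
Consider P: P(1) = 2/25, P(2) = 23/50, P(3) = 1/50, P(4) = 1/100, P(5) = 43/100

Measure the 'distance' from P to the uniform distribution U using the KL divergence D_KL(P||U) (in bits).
0.8122 bits

U(i) = 1/5 for all i

D_KL(P||U) = Σ P(x) log₂(P(x) / (1/5))
           = Σ P(x) log₂(P(x)) + log₂(5)
           = log₂(5) - H(P)

H(P) = -Σ P(x) log₂(P(x)):
  -P(1)·log₂(P(1)) = -(2/25)·log₂(2/25) = 0.29151
  -P(2)·log₂(P(2)) = -(23/50)·log₂(23/50) = 0.51534
  -P(3)·log₂(P(3)) = -(1/50)·log₂(1/50) = 0.11288
  -P(4)·log₂(P(4)) = -(1/100)·log₂(1/100) = 0.06644
  -P(5)·log₂(P(5)) = -(43/100)·log₂(43/100) = 0.52356
H(P) = 0.29151 + 0.51534 + 0.11288 + 0.06644 + 0.52356 = 1.50973 bits

log₂(5) = 2.32193 bits

D_KL(P||U) = 2.32193 - 1.50973 = 0.81220 ≈ 0.8122 bits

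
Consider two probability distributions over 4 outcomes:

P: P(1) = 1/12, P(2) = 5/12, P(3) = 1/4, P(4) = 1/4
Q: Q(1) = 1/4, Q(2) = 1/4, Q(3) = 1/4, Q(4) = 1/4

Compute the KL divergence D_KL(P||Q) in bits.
0.1750 bits

D_KL(P||Q) = Σ P(x) log₂(P(x)/Q(x))

Computing term by term:
  P(1)·log₂(P(1)/Q(1)) = (1/12)·log₂((1/12)/(1/4)) = -0.13208
  P(2)·log₂(P(2)/Q(2)) = (5/12)·log₂((5/12)/(1/4)) = 0.30707
  P(3)·log₂(P(3)/Q(3)) = (1/4)·log₂((1/4)/(1/4)) = 0.00000
  P(4)·log₂(P(4)/Q(4)) = (1/4)·log₂((1/4)/(1/4)) = 0.00000

D_KL(P||Q) = -0.13208 + 0.30707 + 0.00000 + 0.00000 = 0.17499 ≈ 0.1750 bits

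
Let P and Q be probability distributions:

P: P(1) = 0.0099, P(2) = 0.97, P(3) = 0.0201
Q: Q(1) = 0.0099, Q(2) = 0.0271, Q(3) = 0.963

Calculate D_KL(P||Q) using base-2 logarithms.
4.8946 bits

D_KL(P||Q) = Σ P(x) log₂(P(x)/Q(x))

Computing term by term:
  P(1)·log₂(P(1)/Q(1)) = 0.0099·log₂(0.0099/0.0099) = 0.00000
  P(2)·log₂(P(2)/Q(2)) = 0.97·log₂(0.97/0.0271) = 5.00677
  P(3)·log₂(P(3)/Q(3)) = 0.0201·log₂(0.0201/0.963) = -0.11220

D_KL(P||Q) = 0.00000 + 5.00677 - 0.11220 = 4.89457 ≈ 4.8946 bits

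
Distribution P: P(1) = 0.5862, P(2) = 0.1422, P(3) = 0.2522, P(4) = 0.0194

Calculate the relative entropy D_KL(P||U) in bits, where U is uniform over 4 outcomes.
0.5366 bits

U(i) = 1/4 for all i

D_KL(P||U) = Σ P(x) log₂(P(x) / (1/4))
           = Σ P(x) log₂(P(x)) + log₂(4)
           = log₂(4) - H(P)

H(P) = -Σ P(x) log₂(P(x)):
  -P(1)·log₂(P(1)) = -(0.5862)·log₂(0.5862) = 0.45169
  -P(2)·log₂(P(2)) = -(0.1422)·log₂(0.1422) = 0.40015
  -P(3)·log₂(P(3)) = -(0.2522)·log₂(0.2522) = 0.50121
  -P(4)·log₂(P(4)) = -(0.0194)·log₂(0.0194) = 0.11034
H(P) = 0.45169 + 0.40015 + 0.50121 + 0.11034 = 1.46339 bits

log₂(4) = 2.00000 bits

D_KL(P||U) = 2.00000 - 1.46339 = 0.53661 ≈ 0.5366 bits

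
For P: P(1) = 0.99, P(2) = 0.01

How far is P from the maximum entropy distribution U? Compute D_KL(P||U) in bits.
0.9192 bits

U(i) = 1/2 for all i

D_KL(P||U) = Σ P(x) log₂(P(x) / (1/2))
           = Σ P(x) log₂(P(x)) + log₂(2)
           = log₂(2) - H(P)

H(P) = -Σ P(x) log₂(P(x)):
  -P(1)·log₂(P(1)) = -(0.99)·log₂(0.99) = 0.01435
  -P(2)·log₂(P(2)) = -(0.01)·log₂(0.01) = 0.06644
H(P) = 0.01435 + 0.06644 = 0.08079 bits

log₂(2) = 1.00000 bits

D_KL(P||U) = 1.00000 - 0.08079 = 0.91921 ≈ 0.9192 bits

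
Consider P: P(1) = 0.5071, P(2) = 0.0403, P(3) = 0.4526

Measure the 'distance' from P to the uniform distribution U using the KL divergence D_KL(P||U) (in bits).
0.3838 bits

U(i) = 1/3 for all i

D_KL(P||U) = Σ P(x) log₂(P(x) / (1/3))
           = Σ P(x) log₂(P(x)) + log₂(3)
           = log₂(3) - H(P)

H(P) = -Σ P(x) log₂(P(x)):
  -P(1)·log₂(P(1)) = -(0.5071)·log₂(0.5071) = 0.49678
  -P(2)·log₂(P(2)) = -(0.0403)·log₂(0.0403) = 0.18671
  -P(3)·log₂(P(3)) = -(0.4526)·log₂(0.4526) = 0.51763
H(P) = 0.49678 + 0.18671 + 0.51763 = 1.20112 bits

log₂(3) = 1.58496 bits

D_KL(P||U) = 1.58496 - 1.20112 = 0.38384 ≈ 0.3838 bits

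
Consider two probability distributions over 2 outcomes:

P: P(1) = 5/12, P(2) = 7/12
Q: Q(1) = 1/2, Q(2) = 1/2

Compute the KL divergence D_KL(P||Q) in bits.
0.0201 bits

D_KL(P||Q) = Σ P(x) log₂(P(x)/Q(x))

Computing term by term:
  P(1)·log₂(P(1)/Q(1)) = (5/12)·log₂((5/12)/(1/2)) = -0.10960
  P(2)·log₂(P(2)/Q(2)) = (7/12)·log₂((7/12)/(1/2)) = 0.12973

D_KL(P||Q) = -0.10960 + 0.12973 = 0.02013 ≈ 0.0201 bits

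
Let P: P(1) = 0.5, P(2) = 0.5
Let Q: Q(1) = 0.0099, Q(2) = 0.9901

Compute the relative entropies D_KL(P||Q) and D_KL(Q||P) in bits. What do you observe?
D_KL(P||Q) = 2.3364 bits, D_KL(Q||P) = 0.9199 bits. The two directions give different values (D_KL(P||Q) exceeds D_KL(Q||P) by 1.4165 bits): KL divergence is asymmetric.

D_KL(P||Q) = Σ P(x) log₂(P(x)/Q(x))

Computing term by term:
  P(1)·log₂(P(1)/Q(1)) = 0.5·log₂(0.5/0.0099) = 2.82918
  P(2)·log₂(P(2)/Q(2)) = 0.5·log₂(0.5/0.9901) = -0.49282

D_KL(P||Q) = 2.82918 - 0.49282 = 2.33636 ≈ 2.3364 bits

D_KL(Q||P) = Σ Q(x) log₂(Q(x)/P(x))

Computing term by term:
  Q(1)·log₂(Q(1)/P(1)) = 0.0099·log₂(0.0099/0.5) = -0.05602
  Q(2)·log₂(Q(2)/P(2)) = 0.9901·log₂(0.9901/0.5) = 0.97589

D_KL(Q||P) = -0.05602 + 0.97589 = 0.91987 ≈ 0.9199 bits

These are NOT equal (difference: 1.4165 bits). KL divergence is asymmetric: D_KL(P||Q) ≠ D_KL(Q||P) in general.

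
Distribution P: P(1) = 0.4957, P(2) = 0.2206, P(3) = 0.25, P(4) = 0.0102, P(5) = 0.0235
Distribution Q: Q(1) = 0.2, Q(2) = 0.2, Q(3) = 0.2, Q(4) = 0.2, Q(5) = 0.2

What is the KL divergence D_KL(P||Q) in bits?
0.6444 bits

D_KL(P||Q) = Σ P(x) log₂(P(x)/Q(x))

Computing term by term:
  P(1)·log₂(P(1)/Q(1)) = 0.4957·log₂(0.4957/0.2) = 0.64910
  P(2)·log₂(P(2)/Q(2)) = 0.2206·log₂(0.2206/0.2) = 0.03120
  P(3)·log₂(P(3)/Q(3)) = 0.25·log₂(0.25/0.2) = 0.08048
  P(4)·log₂(P(4)/Q(4)) = 0.0102·log₂(0.0102/0.2) = -0.04379
  P(5)·log₂(P(5)/Q(5)) = 0.0235·log₂(0.0235/0.2) = -0.07260

D_KL(P||Q) = 0.64910 + 0.03120 + 0.08048 - 0.04379 - 0.07260 = 0.64439 ≈ 0.6444 bits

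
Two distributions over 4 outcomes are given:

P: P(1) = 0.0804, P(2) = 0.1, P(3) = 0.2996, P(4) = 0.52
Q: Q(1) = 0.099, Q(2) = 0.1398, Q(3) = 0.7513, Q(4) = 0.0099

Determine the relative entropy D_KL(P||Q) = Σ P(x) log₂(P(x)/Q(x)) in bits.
2.5019 bits

D_KL(P||Q) = Σ P(x) log₂(P(x)/Q(x))

Computing term by term:
  P(1)·log₂(P(1)/Q(1)) = 0.0804·log₂(0.0804/0.099) = -0.02414
  P(2)·log₂(P(2)/Q(2)) = 0.1·log₂(0.1/0.1398) = -0.04834
  P(3)·log₂(P(3)/Q(3)) = 0.2996·log₂(0.2996/0.7513) = -0.39737
  P(4)·log₂(P(4)/Q(4)) = 0.52·log₂(0.52/0.0099) = 2.97177

D_KL(P||Q) = -0.02414 - 0.04834 - 0.39737 + 2.97177 = 2.50192 ≈ 2.5019 bits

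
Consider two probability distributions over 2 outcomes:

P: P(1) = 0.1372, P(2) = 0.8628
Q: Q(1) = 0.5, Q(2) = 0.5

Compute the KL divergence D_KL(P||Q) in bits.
0.4231 bits

D_KL(P||Q) = Σ P(x) log₂(P(x)/Q(x))

Computing term by term:
  P(1)·log₂(P(1)/Q(1)) = 0.1372·log₂(0.1372/0.5) = -0.25597
  P(2)·log₂(P(2)/Q(2)) = 0.8628·log₂(0.8628/0.5) = 0.67911

D_KL(P||Q) = -0.25597 + 0.67911 = 0.42314 ≈ 0.4231 bits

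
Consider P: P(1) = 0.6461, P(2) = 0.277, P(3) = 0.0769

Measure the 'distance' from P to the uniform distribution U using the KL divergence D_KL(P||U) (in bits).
0.3802 bits

U(i) = 1/3 for all i

D_KL(P||U) = Σ P(x) log₂(P(x) / (1/3))
           = Σ P(x) log₂(P(x)) + log₂(3)
           = log₂(3) - H(P)

H(P) = -Σ P(x) log₂(P(x)):
  -P(1)·log₂(P(1)) = -(0.6461)·log₂(0.6461) = 0.40715
  -P(2)·log₂(P(2)) = -(0.277)·log₂(0.277) = 0.51302
  -P(3)·log₂(P(3)) = -(0.0769)·log₂(0.0769) = 0.28460
H(P) = 0.40715 + 0.51302 + 0.28460 = 1.20477 bits

log₂(3) = 1.58496 bits

D_KL(P||U) = 1.58496 - 1.20477 = 0.38019 ≈ 0.3802 bits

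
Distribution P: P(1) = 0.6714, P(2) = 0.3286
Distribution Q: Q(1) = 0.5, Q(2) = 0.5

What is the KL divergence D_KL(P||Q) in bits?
0.0865 bits

D_KL(P||Q) = Σ P(x) log₂(P(x)/Q(x))

Computing term by term:
  P(1)·log₂(P(1)/Q(1)) = 0.6714·log₂(0.6714/0.5) = 0.28551
  P(2)·log₂(P(2)/Q(2)) = 0.3286·log₂(0.3286/0.5) = -0.19900

D_KL(P||Q) = 0.28551 - 0.19900 = 0.08651 ≈ 0.0865 bits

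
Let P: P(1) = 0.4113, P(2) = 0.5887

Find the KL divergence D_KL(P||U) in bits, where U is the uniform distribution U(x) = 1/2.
0.0228 bits

U(i) = 1/2 for all i

D_KL(P||U) = Σ P(x) log₂(P(x) / (1/2))
           = Σ P(x) log₂(P(x)) + log₂(2)
           = log₂(2) - H(P)

H(P) = -Σ P(x) log₂(P(x)):
  -P(1)·log₂(P(1)) = -(0.4113)·log₂(0.4113) = 0.52718
  -P(2)·log₂(P(2)) = -(0.5887)·log₂(0.5887) = 0.45000
H(P) = 0.52718 + 0.45000 = 0.97718 bits

log₂(2) = 1.00000 bits

D_KL(P||U) = 1.00000 - 0.97718 = 0.02282 ≈ 0.0228 bits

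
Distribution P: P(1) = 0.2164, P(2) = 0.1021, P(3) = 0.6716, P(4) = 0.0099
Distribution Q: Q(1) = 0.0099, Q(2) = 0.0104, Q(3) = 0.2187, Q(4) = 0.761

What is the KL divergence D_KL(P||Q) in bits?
2.3245 bits

D_KL(P||Q) = Σ P(x) log₂(P(x)/Q(x))

Computing term by term:
  P(1)·log₂(P(1)/Q(1)) = 0.2164·log₂(0.2164/0.0099) = 0.96301
  P(2)·log₂(P(2)/Q(2)) = 0.1021·log₂(0.1021/0.0104) = 0.33645
  P(3)·log₂(P(3)/Q(3)) = 0.6716·log₂(0.6716/0.2187) = 1.08708
  P(4)·log₂(P(4)/Q(4)) = 0.0099·log₂(0.0099/0.761) = -0.06202

D_KL(P||Q) = 0.96301 + 0.33645 + 1.08708 - 0.06202 = 2.32452 ≈ 2.3245 bits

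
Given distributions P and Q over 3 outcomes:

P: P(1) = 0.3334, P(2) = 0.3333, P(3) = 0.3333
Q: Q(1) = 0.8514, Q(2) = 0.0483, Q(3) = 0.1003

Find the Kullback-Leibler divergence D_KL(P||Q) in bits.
1.0553 bits

D_KL(P||Q) = Σ P(x) log₂(P(x)/Q(x))

Computing term by term:
  P(1)·log₂(P(1)/Q(1)) = 0.3334·log₂(0.3334/0.8514) = -0.45095
  P(2)·log₂(P(2)/Q(2)) = 0.3333·log₂(0.3333/0.0483) = 0.92882
  P(3)·log₂(P(3)/Q(3)) = 0.3333·log₂(0.3333/0.1003) = 0.57744

D_KL(P||Q) = -0.45095 + 0.92882 + 0.57744 = 1.05531 ≈ 1.0553 bits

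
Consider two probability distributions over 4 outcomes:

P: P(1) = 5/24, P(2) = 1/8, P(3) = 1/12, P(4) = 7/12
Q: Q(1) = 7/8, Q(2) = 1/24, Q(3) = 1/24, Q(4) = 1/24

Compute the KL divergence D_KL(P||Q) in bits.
2.0711 bits

D_KL(P||Q) = Σ P(x) log₂(P(x)/Q(x))

Computing term by term:
  P(1)·log₂(P(1)/Q(1)) = (5/24)·log₂((5/24)/(7/8)) = -0.43133
  P(2)·log₂(P(2)/Q(2)) = (1/8)·log₂((1/8)/(1/24)) = 0.19812
  P(3)·log₂(P(3)/Q(3)) = (1/12)·log₂((1/12)/(1/24)) = 0.08333
  P(4)·log₂(P(4)/Q(4)) = (7/12)·log₂((7/12)/(1/24)) = 2.22096

D_KL(P||Q) = -0.43133 + 0.19812 + 0.08333 + 2.22096 = 2.07108 ≈ 2.0711 bits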